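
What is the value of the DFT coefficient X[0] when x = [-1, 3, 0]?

X[0] = Σ(n=0 to 2) x[n] · ω_3^0 = Σ x[n]
= (-1) + (3) + (0)

X[0] = 2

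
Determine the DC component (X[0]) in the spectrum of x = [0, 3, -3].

X[0] = Σ(n=0 to 2) x[n] · ω_3^0 = Σ x[n]
= (0) + (3) + (-3)

X[0] = 0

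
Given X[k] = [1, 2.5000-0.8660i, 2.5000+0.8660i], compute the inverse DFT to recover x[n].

x[n] = (1/3) Σ(k=0 to 2) X[k] · e^(2πikn/3)

Computing each x[n]:
x[0] = 2
x[1] = 0
x[2] = -1

x = [2, 0, -1]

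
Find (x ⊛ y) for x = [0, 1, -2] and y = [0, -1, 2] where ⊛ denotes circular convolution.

(x ⊛ y)[n] = Σ(m=0 to 2) x[m] · y[(n-m) mod 3]

Computing each output sample:
(x ⊛ y)[0] = 4
(x ⊛ y)[1] = -4
(x ⊛ y)[2] = -1

x ⊛ y = [4, -4, -1]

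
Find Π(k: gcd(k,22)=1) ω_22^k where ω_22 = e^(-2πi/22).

The primitive 22nd roots of unity are ω_22^k for k coprime to 22: k ∈ {1, 3, 5, 7, 9, 13, 15, 17, 19, 21}
Their product equals the constant term of the cyclotomic polynomial Φ_22(x) up to sign.
For n ≥ 3, the product of all primitive nth roots of unity is 1. (For n=1 it is 1; for n=2 it is -1.)

1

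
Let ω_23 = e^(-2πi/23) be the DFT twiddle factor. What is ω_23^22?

ω_23^22 = e^(-2πi·22/23)
= cos(-2π·22/23) + i·sin(-2π·22/23)
= cos(-44π/23) + i·sin(-44π/23)

ω_23^22 = cos(-44π/23) + i·sin(-44π/23) = 0.9629+0.2698i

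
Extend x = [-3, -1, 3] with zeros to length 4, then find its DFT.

Original 3-point DFT: [-1, -4.0000+3.4641i, -4.0000-3.4641i]
Zero-padded 4-point DFT provides frequency interpolation.

DFT_4([x, 0, ...]) = [-1, -6+1i, 1, -6-1i]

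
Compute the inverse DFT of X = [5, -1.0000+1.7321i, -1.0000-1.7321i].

x[n] = (1/3) Σ(k=0 to 2) X[k] · e^(2πikn/3)

Computing each x[n]:
x[0] = 1
x[1] = 1
x[2] = 3

x = [1, 1, 3]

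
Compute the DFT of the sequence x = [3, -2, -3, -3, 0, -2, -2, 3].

X[k] = Σ(n=0 to 7) x[n] · ω_8^(nk)
where ω_8 = e^(-2πi/8)

Computing each X[k]:
X[0] = -6
X[1] = 7.2426+5.2426i
X[2] = 8+4i
X[3] = -1.2426+3.2426i
X[4] = 2
X[5] = -1.2426-3.2426i
X[6] = 8-4i
X[7] = 7.2426-5.2426i

X = [-6, 7.2426+5.2426i, 8+4i, -1.2426+3.2426i, 2, -1.2426-3.2426i, 8-4i, 7.2426-5.2426i]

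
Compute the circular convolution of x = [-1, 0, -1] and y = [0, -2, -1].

(x ⊛ y)[n] = Σ(m=0 to 2) x[m] · y[(n-m) mod 3]

Computing each output sample:
(x ⊛ y)[0] = 2
(x ⊛ y)[1] = 3
(x ⊛ y)[2] = 1

x ⊛ y = [2, 3, 1]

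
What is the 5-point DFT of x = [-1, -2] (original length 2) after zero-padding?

Original 2-point DFT: [-3, 1]
Zero-padded 5-point DFT provides frequency interpolation.

DFT_5([x, 0, ...]) = [-3, -1.6180+1.9021i, 0.6180+1.1756i, 0.6180-1.1756i, -1.6180-1.9021i]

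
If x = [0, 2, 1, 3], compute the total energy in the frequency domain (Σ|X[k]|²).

Parseval: Σ|x[n]|² = (1/N)Σ|X[k]|², so Σ|X[k]|² = N·Σ|x[n]|² = 4·14.0000

Σ|X[k]|² = N·Σ|x[n]|² = 4·14.0000 = 56.0000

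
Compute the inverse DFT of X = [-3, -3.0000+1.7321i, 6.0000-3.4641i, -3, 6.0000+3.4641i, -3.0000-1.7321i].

x[n] = (1/6) Σ(k=0 to 5) X[k] · e^(2πikn/6)

Computing each x[n]:
x[0] = 0
x[1] = -1
x[2] = -3
x[3] = 3
x[4] = 0
x[5] = -2

x = [0, -1, -3, 3, 0, -2]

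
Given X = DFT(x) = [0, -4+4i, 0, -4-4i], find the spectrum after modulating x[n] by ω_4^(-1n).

Modulation property: DFT(ω_4^(-1n)·x[n]) = X[(k-1) mod 4], so circularly shift X by 1 positions.

X[k-1] = [-4-4i, 0, -4+4i, 0]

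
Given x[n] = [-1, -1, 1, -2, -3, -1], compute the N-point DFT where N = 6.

X[k] = Σ(n=0 to 5) x[n] · ω_6^(nk)
where ω_6 = e^(-2πi/6)

Computing each X[k]:
X[0] = -7
X[1] = 1.0000-3.4641i
X[2] = -1.0000+3.4641i
X[3] = 1
X[4] = -1.0000-3.4641i
X[5] = 1.0000+3.4641i

X = [-7, 1.0000-3.4641i, -1.0000+3.4641i, 1, -1.0000-3.4641i, 1.0000+3.4641i]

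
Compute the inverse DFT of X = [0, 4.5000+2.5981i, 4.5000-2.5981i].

x[n] = (1/3) Σ(k=0 to 2) X[k] · e^(2πikn/3)

Computing each x[n]:
x[0] = 3
x[1] = -3
x[2] = 0

x = [3, -3, 0]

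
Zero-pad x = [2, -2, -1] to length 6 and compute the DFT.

Original 3-point DFT: [-1, 3.5000+0.8660i, 3.5000-0.8660i]
Zero-padded 6-point DFT provides frequency interpolation.

DFT_6([x, 0, ...]) = [-1, 1.5000+2.5981i, 3.5000+0.8660i, 3, 3.5000-0.8660i, 1.5000-2.5981i]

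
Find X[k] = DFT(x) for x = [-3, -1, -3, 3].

X[k] = Σ(n=0 to 3) x[n] · ω_4^(nk)
where ω_4 = e^(-2πi/4)

Computing each X[k]:
X[0] = -4
X[1] = 4i
X[2] = -8
X[3] = -4i

X = [-4, 4i, -8, -4i]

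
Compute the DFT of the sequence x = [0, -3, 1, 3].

X[k] = Σ(n=0 to 3) x[n] · ω_4^(nk)
where ω_4 = e^(-2πi/4)

Computing each X[k]:
X[0] = 1
X[1] = -1+6i
X[2] = 1
X[3] = -1-6i

X = [1, -1+6i, 1, -1-6i]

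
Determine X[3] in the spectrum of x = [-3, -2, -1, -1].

X[3] = Σ(n=0 to 3) x[n] · ω_4^(3n) where ω_4 = e^(-2πi/4)
= (-3)·ω_4^0 + (-2)·ω_4^3 + (-1)·ω_4^6 + (-1)·ω_4^9

X[3] = -2-1i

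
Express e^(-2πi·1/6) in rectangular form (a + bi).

ω_6^1 = e^(-2πi·1/6)
= cos(-2π·1/6) + i·sin(-2π·1/6)
= cos(-2π/6) + i·sin(-2π/6)

ω_6^1 = cos(-2π/6) + i·sin(-2π/6) = 0.5000-0.8660i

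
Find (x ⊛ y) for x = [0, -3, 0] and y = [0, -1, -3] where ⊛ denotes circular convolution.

(x ⊛ y)[n] = Σ(m=0 to 2) x[m] · y[(n-m) mod 3]

Computing each output sample:
(x ⊛ y)[0] = 9
(x ⊛ y)[1] = 0
(x ⊛ y)[2] = 3

x ⊛ y = [9, 0, 3]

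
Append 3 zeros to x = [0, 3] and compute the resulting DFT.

Original 2-point DFT: [3, -3]
Zero-padded 5-point DFT provides frequency interpolation.

DFT_5([x, 0, ...]) = [3, 0.9271-2.8532i, -2.4271-1.7634i, -2.4271+1.7634i, 0.9271+2.8532i]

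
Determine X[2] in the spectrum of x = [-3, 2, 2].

X[2] = Σ(n=0 to 2) x[n] · ω_3^(2n) where ω_3 = e^(-2πi/3)
= (-3)·ω_3^0 + (2)·ω_3^2 + (2)·ω_3^4

X[2] = -5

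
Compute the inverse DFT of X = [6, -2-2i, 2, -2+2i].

x[n] = (1/4) Σ(k=0 to 3) X[k] · e^(2πikn/4)

Computing each x[n]:
x[0] = 1
x[1] = 2
x[2] = 3
x[3] = 0

x = [1, 2, 3, 0]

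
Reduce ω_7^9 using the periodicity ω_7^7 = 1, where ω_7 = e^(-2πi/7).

Since ω_7^7 = 1, powers reduce modulo 7.
9 mod 7 = 2
So ω_7^9 = ω_7^2 = e^(-2πi·2/7)

ω_7^9 = ω_7^2 = -0.2225-0.9749i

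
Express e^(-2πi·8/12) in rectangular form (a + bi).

ω_12^8 = e^(-2πi·8/12)
= cos(-2π·8/12) + i·sin(-2π·8/12)
= cos(-16π/12) + i·sin(-16π/12)

ω_12^8 = cos(-16π/12) + i·sin(-16π/12) = -0.5000+0.8660i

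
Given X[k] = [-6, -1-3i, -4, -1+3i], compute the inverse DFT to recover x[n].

x[n] = (1/4) Σ(k=0 to 3) X[k] · e^(2πikn/4)

Computing each x[n]:
x[0] = -3
x[1] = 1
x[2] = -2
x[3] = -2

x = [-3, 1, -2, -2]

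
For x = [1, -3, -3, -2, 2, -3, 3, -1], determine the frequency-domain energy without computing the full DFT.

Parseval: Σ|x[n]|² = (1/N)Σ|X[k]|², so Σ|X[k]|² = N·Σ|x[n]|² = 8·46.0000

Σ|X[k]|² = N·Σ|x[n]|² = 8·46.0000 = 368.0000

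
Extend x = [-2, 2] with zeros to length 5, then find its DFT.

Original 2-point DFT: [0, -4]
Zero-padded 5-point DFT provides frequency interpolation.

DFT_5([x, 0, ...]) = [0, -1.3820-1.9021i, -3.6180-1.1756i, -3.6180+1.1756i, -1.3820+1.9021i]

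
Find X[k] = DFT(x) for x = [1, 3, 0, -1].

X[k] = Σ(n=0 to 3) x[n] · ω_4^(nk)
where ω_4 = e^(-2πi/4)

Computing each X[k]:
X[0] = 3
X[1] = 1-4i
X[2] = -1
X[3] = 1+4i

X = [3, 1-4i, -1, 1+4i]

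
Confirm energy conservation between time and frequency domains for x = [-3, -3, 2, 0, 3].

Time domain:
Σ|x[n]|² = |-3|² + |-3|² + |2|² + |0|² + |3|² = 31.0000

Frequency domain:
(1/5)Σ|X[k]|² = (1/5)(|-1|² + |-4.6180+4.5308i|² + |-2.3820+5.4288i|² + |-2.3820-5.4288i|² + |-4.6180-4.5308i|²) = (1/5)·155.0000 = 31.0000

Both sides agree, confirming Parseval's theorem.

Σ|x[n]|² = (1/N)Σ|X[k]|² = 31.0000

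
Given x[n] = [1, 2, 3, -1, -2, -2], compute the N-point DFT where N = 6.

X[k] = Σ(n=0 to 5) x[n] · ω_6^(nk)
where ω_6 = e^(-2πi/6)

Computing each X[k]:
X[0] = 1
X[1] = 1.5000-7.7942i
X[2] = -0.5000+0.8660i
X[3] = 3
X[4] = -0.5000-0.8660i
X[5] = 1.5000+7.7942i

X = [1, 1.5000-7.7942i, -0.5000+0.8660i, 3, -0.5000-0.8660i, 1.5000+7.7942i]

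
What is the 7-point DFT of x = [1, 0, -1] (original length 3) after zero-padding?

Original 3-point DFT: [0, 1.5000-0.8660i, 1.5000+0.8660i]
Zero-padded 7-point DFT provides frequency interpolation.

DFT_7([x, 0, ...]) = [0, 1.2225+0.9749i, 1.9010-0.4339i, 0.3765-0.7818i, 0.3765+0.7818i, 1.9010+0.4339i, 1.2225-0.9749i]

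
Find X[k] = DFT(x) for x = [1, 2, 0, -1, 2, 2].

X[k] = Σ(n=0 to 5) x[n] · ω_6^(nk)
where ω_6 = e^(-2πi/6)

Computing each X[k]:
X[0] = 6
X[1] = 3.0000+1.7321i
X[2] = -3.0000-1.7321i
X[3] = 0
X[4] = -3.0000+1.7321i
X[5] = 3.0000-1.7321i

X = [6, 3.0000+1.7321i, -3.0000-1.7321i, 0, -3.0000+1.7321i, 3.0000-1.7321i]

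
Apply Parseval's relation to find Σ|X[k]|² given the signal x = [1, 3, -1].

Parseval: Σ|x[n]|² = (1/N)Σ|X[k]|², so Σ|X[k]|² = N·Σ|x[n]|² = 3·11.0000

Σ|X[k]|² = N·Σ|x[n]|² = 3·11.0000 = 33.0000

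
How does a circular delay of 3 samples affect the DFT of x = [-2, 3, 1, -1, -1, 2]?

Time shift by 3: X_shifted[k] = ω_6^(3k) · X[k]
Shifted x = [-1, -1, 2, -2, 3, 1]

DFT(x[n-3]) = [2, -1.5000+2.5981i, -5.5000+0.8660i, 6, -5.5000-0.8660i, -1.5000-2.5981i]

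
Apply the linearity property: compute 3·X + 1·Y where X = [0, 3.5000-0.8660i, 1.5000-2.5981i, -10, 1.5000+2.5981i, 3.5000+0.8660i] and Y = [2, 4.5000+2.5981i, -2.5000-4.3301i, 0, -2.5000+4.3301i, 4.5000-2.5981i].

By linearity: DFT(3x + 1y) = 3·DFT(x) + 1·DFT(y)
= 3·[0, 3.5000-0.8660i, 1.5000-2.5981i, -10, 1.5000+2.5981i, 3.5000+0.8660i] + 1·[2, 4.5000+2.5981i, -2.5000-4.3301i, 0, -2.5000+4.3301i, 4.5000-2.5981i]

Computing element-wise:
Z[0] = 3·(0) + 1·(2) = 2
Z[1] = 3·(3.5000-0.8660i) + 1·(4.5000+2.5981i) = 15.0000+0.0001i
Z[2] = 3·(1.5000-2.5981i) + 1·(-2.5000-4.3301i) = 2.0000-12.1244i
Z[3] = 3·(-10) + 1·(0) = -30
Z[4] = 3·(1.5000+2.5981i) + 1·(-2.5000+4.3301i) = 2.0000+12.1244i
Z[5] = 3·(3.5000+0.8660i) + 1·(4.5000-2.5981i) = 15.0000-0.0001i

DFT(3x + 1y) = 3·X + 1·Y = [2, 15.0000+0.0001i, 2.0000-12.1244i, -30, 2.0000+12.1244i, 15.0000-0.0001i]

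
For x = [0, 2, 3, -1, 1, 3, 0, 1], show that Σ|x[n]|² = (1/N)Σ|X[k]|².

Time domain:
Σ|x[n]|² = |0|² + |2|² + |3|² + |-1|² + |1|² + |3|² + |0|² + |1|² = 25.0000

Frequency domain:
(1/8)Σ|X[k]|² = (1/8)(|9|² + |-0.2929-0.8787i|² + |-2-5i|² + |-1.7071+5.1213i|² + |-1|² + |-1.7071-5.1213i|² + |-2+5i|² + |-0.2929+0.8787i|²) = (1/8)·200.0000 = 25.0000

Both sides agree, confirming Parseval's theorem.

Σ|x[n]|² = (1/N)Σ|X[k]|² = 25.0000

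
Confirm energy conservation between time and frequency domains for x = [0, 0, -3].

Time domain:
Σ|x[n]|² = |0|² + |0|² + |-3|² = 9.0000

Frequency domain:
(1/3)Σ|X[k]|² = (1/3)(|-3|² + |1.5000-2.5981i|² + |1.5000+2.5981i|²) = (1/3)·27.0000 = 9.0000

Both sides agree, confirming Parseval's theorem.

Σ|x[n]|² = (1/N)Σ|X[k]|² = 9.0000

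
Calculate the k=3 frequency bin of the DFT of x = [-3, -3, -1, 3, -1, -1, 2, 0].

X[3] = Σ(n=0 to 7) x[n] · ω_8^(3n) where ω_8 = e^(-2πi/8)
= (-3)·ω_8^0 + (-3)·ω_8^3 + (-1)·ω_8^6 + (3)·ω_8^9 + (-1)·ω_8^12 + (-1)·ω_8^15 + (2)·ω_8^18 + (0)·ω_8^21

X[3] = 1.5355-3.7071i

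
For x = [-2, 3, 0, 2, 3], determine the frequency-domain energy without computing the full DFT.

Parseval: Σ|x[n]|² = (1/N)Σ|X[k]|², so Σ|X[k]|² = N·Σ|x[n]|² = 5·26.0000

Σ|X[k]|² = N·Σ|x[n]|² = 5·26.0000 = 130.0000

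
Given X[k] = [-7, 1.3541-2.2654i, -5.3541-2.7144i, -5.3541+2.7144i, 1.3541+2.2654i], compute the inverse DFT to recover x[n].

x[n] = (1/5) Σ(k=0 to 4) X[k] · e^(2πikn/5)

Computing each x[n]:
x[0] = -3
x[1] = 2
x[2] = -3
x[3] = -2
x[4] = -1

x = [-3, 2, -3, -2, -1]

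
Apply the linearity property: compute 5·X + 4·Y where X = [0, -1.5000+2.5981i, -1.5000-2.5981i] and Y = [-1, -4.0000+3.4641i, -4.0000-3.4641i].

By linearity: DFT(5x + 4y) = 5·DFT(x) + 4·DFT(y)
= 5·[0, -1.5000+2.5981i, -1.5000-2.5981i] + 4·[-1, -4.0000+3.4641i, -4.0000-3.4641i]

Computing element-wise:
Z[0] = 5·(0) + 4·(-1) = -4
Z[1] = 5·(-1.5000+2.5981i) + 4·(-4.0000+3.4641i) = -23.5000+26.8469i
Z[2] = 5·(-1.5000-2.5981i) + 4·(-4.0000-3.4641i) = -23.5000-26.8469i

DFT(5x + 4y) = 5·X + 4·Y = [-4, -23.5000+26.8469i, -23.5000-26.8469i]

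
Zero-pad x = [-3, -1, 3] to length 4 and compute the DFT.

Original 3-point DFT: [-1, -4.0000+3.4641i, -4.0000-3.4641i]
Zero-padded 4-point DFT provides frequency interpolation.

DFT_4([x, 0, ...]) = [-1, -6+1i, 1, -6-1i]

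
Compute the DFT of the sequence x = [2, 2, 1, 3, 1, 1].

X[k] = Σ(n=0 to 5) x[n] · ω_6^(nk)
where ω_6 = e^(-2πi/6)

Computing each X[k]:
X[0] = 10
X[1] = -0.5000-0.8660i
X[2] = 2.5000-0.8660i
X[3] = -2
X[4] = 2.5000+0.8660i
X[5] = -0.5000+0.8660i

X = [10, -0.5000-0.8660i, 2.5000-0.8660i, -2, 2.5000+0.8660i, -0.5000+0.8660i]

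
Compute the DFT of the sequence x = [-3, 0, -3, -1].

X[k] = Σ(n=0 to 3) x[n] · ω_4^(nk)
where ω_4 = e^(-2πi/4)

Computing each X[k]:
X[0] = -7
X[1] = -1i
X[2] = -5
X[3] = 1i

X = [-7, -1i, -5, 1i]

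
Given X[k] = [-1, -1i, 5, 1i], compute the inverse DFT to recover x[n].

x[n] = (1/4) Σ(k=0 to 3) X[k] · e^(2πikn/4)

Computing each x[n]:
x[0] = 1
x[1] = -1
x[2] = 1
x[3] = -2

x = [1, -1, 1, -2]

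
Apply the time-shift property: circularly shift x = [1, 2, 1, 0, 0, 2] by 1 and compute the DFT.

Time shift by 1: X_shifted[k] = ω_6^(1k) · X[k]
Shifted x = [2, 1, 2, 1, 0, 0]

DFT(x[n-1]) = [6, 0.5000-2.5981i, 1.5000+0.8660i, 2, 1.5000-0.8660i, 0.5000+2.5981i]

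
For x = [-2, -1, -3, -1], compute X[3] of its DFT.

X[3] = Σ(n=0 to 3) x[n] · ω_4^(3n) where ω_4 = e^(-2πi/4)
= (-2)·ω_4^0 + (-1)·ω_4^3 + (-3)·ω_4^6 + (-1)·ω_4^9

X[3] = 1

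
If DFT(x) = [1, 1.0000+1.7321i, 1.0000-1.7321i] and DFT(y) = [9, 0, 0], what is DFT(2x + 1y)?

By linearity: DFT(2x + 1y) = 2·DFT(x) + 1·DFT(y)
= 2·[1, 1.0000+1.7321i, 1.0000-1.7321i] + 1·[9, 0, 0]

Computing element-wise:
Z[0] = 2·(1) + 1·(9) = 11
Z[1] = 2·(1.0000+1.7321i) + 1·(0) = 2.0000+3.4642i
Z[2] = 2·(1.0000-1.7321i) + 1·(0) = 2.0000-3.4642i

DFT(2x + 1y) = 2·X + 1·Y = [11, 2.0000+3.4642i, 2.0000-3.4642i]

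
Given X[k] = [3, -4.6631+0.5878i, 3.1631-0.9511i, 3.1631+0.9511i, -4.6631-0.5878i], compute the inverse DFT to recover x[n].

x[n] = (1/5) Σ(k=0 to 4) X[k] · e^(2πikn/5)

Computing each x[n]:
x[0] = 0
x[1] = -1
x[2] = 2
x[3] = 3
x[4] = -1

x = [0, -1, 2, 3, -1]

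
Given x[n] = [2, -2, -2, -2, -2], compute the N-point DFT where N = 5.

X[k] = Σ(n=0 to 4) x[n] · ω_5^(nk)
where ω_5 = e^(-2πi/5)

Computing each X[k]:
X[0] = -6
X[1] = 4
X[2] = 4
X[3] = 4
X[4] = 4

X = [-6, 4, 4, 4, 4]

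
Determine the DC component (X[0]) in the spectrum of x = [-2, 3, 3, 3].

X[0] = Σ(n=0 to 3) x[n] · ω_4^0 = Σ x[n]
= (-2) + (3) + (3) + (3)

X[0] = 7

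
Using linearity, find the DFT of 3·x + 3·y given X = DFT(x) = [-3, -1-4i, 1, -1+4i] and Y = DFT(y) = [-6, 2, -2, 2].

By linearity: DFT(3x + 3y) = 3·DFT(x) + 3·DFT(y)
= 3·[-3, -1-4i, 1, -1+4i] + 3·[-6, 2, -2, 2]

Computing element-wise:
Z[0] = 3·(-3) + 3·(-6) = -27
Z[1] = 3·(-1-4i) + 3·(2) = 3-12i
Z[2] = 3·(1) + 3·(-2) = -3
Z[3] = 3·(-1+4i) + 3·(2) = 3+12i

DFT(3x + 3y) = 3·X + 3·Y = [-27, 3-12i, -3, 3+12i]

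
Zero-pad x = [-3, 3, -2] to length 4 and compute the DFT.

Original 3-point DFT: [-2, -3.5000-4.3301i, -3.5000+4.3301i]
Zero-padded 4-point DFT provides frequency interpolation.

DFT_4([x, 0, ...]) = [-2, -1-3i, -8, -1+3i]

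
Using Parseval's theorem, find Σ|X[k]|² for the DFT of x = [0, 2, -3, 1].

Parseval: Σ|x[n]|² = (1/N)Σ|X[k]|², so Σ|X[k]|² = N·Σ|x[n]|² = 4·14.0000

Σ|X[k]|² = N·Σ|x[n]|² = 4·14.0000 = 56.0000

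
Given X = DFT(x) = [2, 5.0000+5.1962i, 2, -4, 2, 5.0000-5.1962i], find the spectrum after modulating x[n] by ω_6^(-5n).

Modulation property: DFT(ω_6^(-5n)·x[n]) = X[(k-5) mod 6], so circularly shift X by 5 positions.

X[k-5] = [5.0000+5.1962i, 2, -4, 2, 5.0000-5.1962i, 2]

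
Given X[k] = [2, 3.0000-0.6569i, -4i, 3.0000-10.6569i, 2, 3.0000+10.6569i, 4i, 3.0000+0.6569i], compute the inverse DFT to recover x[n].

x[n] = (1/8) Σ(k=0 to 7) X[k] · e^(2πikn/8)

Computing each x[n]:
x[0] = 2
x[1] = 3
x[2] = -2
x[3] = 1
x[4] = -1
x[5] = -1
x[6] = 3
x[7] = -3

x = [2, 3, -2, 1, -1, -1, 3, -3]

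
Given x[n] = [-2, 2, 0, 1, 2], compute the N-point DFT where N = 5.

X[k] = Σ(n=0 to 4) x[n] · ω_5^(nk)
where ω_5 = e^(-2πi/5)

Computing each X[k]:
X[0] = 3
X[1] = -1.5729+0.5878i
X[2] = -4.9271-0.9511i
X[3] = -4.9271+0.9511i
X[4] = -1.5729-0.5878i

X = [3, -1.5729+0.5878i, -4.9271-0.9511i, -4.9271+0.9511i, -1.5729-0.5878i]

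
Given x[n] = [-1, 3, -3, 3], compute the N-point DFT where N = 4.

X[k] = Σ(n=0 to 3) x[n] · ω_4^(nk)
where ω_4 = e^(-2πi/4)

Computing each X[k]:
X[0] = 2
X[1] = 2
X[2] = -10
X[3] = 2

X = [2, 2, -10, 2]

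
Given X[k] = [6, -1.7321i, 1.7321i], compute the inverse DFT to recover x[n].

x[n] = (1/3) Σ(k=0 to 2) X[k] · e^(2πikn/3)

Computing each x[n]:
x[0] = 2
x[1] = 3
x[2] = 1

x = [2, 3, 1]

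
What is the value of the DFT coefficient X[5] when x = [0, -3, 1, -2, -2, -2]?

X[5] = Σ(n=0 to 5) x[n] · ω_6^(5n) where ω_6 = e^(-2πi/6)
= (0)·ω_6^0 + (-3)·ω_6^5 + (1)·ω_6^10 + (-2)·ω_6^15 + (-2)·ω_6^20 + (-2)·ω_6^25

X[5] = 1.7321i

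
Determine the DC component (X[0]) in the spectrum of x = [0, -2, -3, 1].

X[0] = Σ(n=0 to 3) x[n] · ω_4^0 = Σ x[n]
= (0) + (-2) + (-3) + (1)

X[0] = -4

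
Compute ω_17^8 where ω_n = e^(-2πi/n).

ω_17^8 = e^(-2πi·8/17)
= cos(-2π·8/17) + i·sin(-2π·8/17)
= cos(-16π/17) + i·sin(-16π/17)

ω_17^8 = cos(-16π/17) + i·sin(-16π/17) = -0.9830-0.1837i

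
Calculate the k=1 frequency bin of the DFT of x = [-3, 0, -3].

X[1] = Σ(n=0 to 2) x[n] · ω_3^(1n) where ω_3 = e^(-2πi/3)
= (-3)·ω_3^0 + (0)·ω_3^1 + (-3)·ω_3^2

X[1] = -1.5000-2.5981i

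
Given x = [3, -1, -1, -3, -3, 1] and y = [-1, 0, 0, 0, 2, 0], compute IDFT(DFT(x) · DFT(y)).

(x ⊛ y)[n] = Σ(m=0 to 5) x[m] · y[(n-m) mod 6]

Computing each output sample:
(x ⊛ y)[0] = -5
(x ⊛ y)[1] = -5
(x ⊛ y)[2] = -5
(x ⊛ y)[3] = 5
(x ⊛ y)[4] = 9
(x ⊛ y)[5] = -3

x ⊛ y = [-5, -5, -5, 5, 9, -3]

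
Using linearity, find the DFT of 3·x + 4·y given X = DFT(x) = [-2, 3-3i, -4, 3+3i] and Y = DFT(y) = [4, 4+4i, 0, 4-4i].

By linearity: DFT(3x + 4y) = 3·DFT(x) + 4·DFT(y)
= 3·[-2, 3-3i, -4, 3+3i] + 4·[4, 4+4i, 0, 4-4i]

Computing element-wise:
Z[0] = 3·(-2) + 4·(4) = 10
Z[1] = 3·(3-3i) + 4·(4+4i) = 25+7i
Z[2] = 3·(-4) + 4·(0) = -12
Z[3] = 3·(3+3i) + 4·(4-4i) = 25-7i

DFT(3x + 4y) = 3·X + 4·Y = [10, 25+7i, -12, 25-7i]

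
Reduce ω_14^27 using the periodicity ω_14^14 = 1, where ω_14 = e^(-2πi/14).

Since ω_14^14 = 1, powers reduce modulo 14.
27 mod 14 = 13
So ω_14^27 = ω_14^13 = e^(-2πi·13/14)

ω_14^27 = ω_14^13 = 0.9010+0.4339i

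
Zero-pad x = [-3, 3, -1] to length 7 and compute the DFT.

Original 3-point DFT: [-1, -4.0000-3.4641i, -4.0000+3.4641i]
Zero-padded 7-point DFT provides frequency interpolation.

DFT_7([x, 0, ...]) = [-1, -0.9070-1.3706i, -2.7666-3.3587i, -6.3264-2.0835i, -6.3264+2.0835i, -2.7666+3.3587i, -0.9070+1.3706i]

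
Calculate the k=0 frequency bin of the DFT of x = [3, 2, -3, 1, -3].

X[0] = Σ(n=0 to 4) x[n] · ω_5^0 = Σ x[n]
= (3) + (2) + (-3) + (1) + (-3)

X[0] = 0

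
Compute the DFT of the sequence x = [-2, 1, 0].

X[k] = Σ(n=0 to 2) x[n] · ω_3^(nk)
where ω_3 = e^(-2πi/3)

Computing each X[k]:
X[0] = -1
X[1] = -2.5000-0.8660i
X[2] = -2.5000+0.8660i

X = [-1, -2.5000-0.8660i, -2.5000+0.8660i]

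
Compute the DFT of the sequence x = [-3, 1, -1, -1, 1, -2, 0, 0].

X[k] = Σ(n=0 to 7) x[n] · ω_8^(nk)
where ω_8 = e^(-2πi/8)

Computing each X[k]:
X[0] = -5
X[1] = -1.1716-0.4142i
X[2] = -1
X[3] = -6.8284-2.4142i
X[4] = -1
X[5] = -6.8284+2.4142i
X[6] = -1
X[7] = -1.1716+0.4142i

X = [-5, -1.1716-0.4142i, -1, -6.8284-2.4142i, -1, -6.8284+2.4142i, -1, -1.1716+0.4142i]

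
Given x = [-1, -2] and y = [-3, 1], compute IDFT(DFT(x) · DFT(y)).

(x ⊛ y)[n] = Σ(m=0 to 1) x[m] · y[(n-m) mod 2]

Computing each output sample:
(x ⊛ y)[0] = 1
(x ⊛ y)[1] = 5

x ⊛ y = [1, 5]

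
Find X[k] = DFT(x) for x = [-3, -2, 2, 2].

X[k] = Σ(n=0 to 3) x[n] · ω_4^(nk)
where ω_4 = e^(-2πi/4)

Computing each X[k]:
X[0] = -1
X[1] = -5+4i
X[2] = -1
X[3] = -5-4i

X = [-1, -5+4i, -1, -5-4i]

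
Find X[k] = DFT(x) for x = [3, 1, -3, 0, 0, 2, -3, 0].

X[k] = Σ(n=0 to 7) x[n] · ω_8^(nk)
where ω_8 = e^(-2πi/8)

Computing each X[k]:
X[0] = 0
X[1] = 2.2929+0.7071i
X[2] = 9-3i
X[3] = 3.7071+0.7071i
X[4] = -6
X[5] = 3.7071-0.7071i
X[6] = 9+3i
X[7] = 2.2929-0.7071i

X = [0, 2.2929+0.7071i, 9-3i, 3.7071+0.7071i, -6, 3.7071-0.7071i, 9+3i, 2.2929-0.7071i]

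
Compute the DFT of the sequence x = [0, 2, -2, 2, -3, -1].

X[k] = Σ(n=0 to 5) x[n] · ω_6^(nk)
where ω_6 = e^(-2πi/6)

Computing each X[k]:
X[0] = -2
X[1] = 1.0000-3.4641i
X[2] = 4.0000-1.7321i
X[3] = -8
X[4] = 4.0000+1.7321i
X[5] = 1.0000+3.4641i

X = [-2, 1.0000-3.4641i, 4.0000-1.7321i, -8, 4.0000+1.7321i, 1.0000+3.4641i]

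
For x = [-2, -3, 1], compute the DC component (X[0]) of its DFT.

X[0] = Σ(n=0 to 2) x[n] · ω_3^0 = Σ x[n]
= (-2) + (-3) + (1)

X[0] = -4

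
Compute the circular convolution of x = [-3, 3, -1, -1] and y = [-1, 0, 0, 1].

(x ⊛ y)[n] = Σ(m=0 to 3) x[m] · y[(n-m) mod 4]

Computing each output sample:
(x ⊛ y)[0] = 6
(x ⊛ y)[1] = -4
(x ⊛ y)[2] = 0
(x ⊛ y)[3] = -2

x ⊛ y = [6, -4, 0, -2]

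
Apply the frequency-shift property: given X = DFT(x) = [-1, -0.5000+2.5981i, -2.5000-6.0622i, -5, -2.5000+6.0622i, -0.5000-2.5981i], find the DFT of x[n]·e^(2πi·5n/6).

Modulation property: DFT(ω_6^(-5n)·x[n]) = X[(k-5) mod 6], so circularly shift X by 5 positions.

X[k-5] = [-0.5000+2.5981i, -2.5000-6.0622i, -5, -2.5000+6.0622i, -0.5000-2.5981i, -1]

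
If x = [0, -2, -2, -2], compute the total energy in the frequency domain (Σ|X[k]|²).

Parseval: Σ|x[n]|² = (1/N)Σ|X[k]|², so Σ|X[k]|² = N·Σ|x[n]|² = 4·12.0000

Σ|X[k]|² = N·Σ|x[n]|² = 4·12.0000 = 48.0000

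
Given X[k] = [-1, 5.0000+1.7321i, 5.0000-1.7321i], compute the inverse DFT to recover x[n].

x[n] = (1/3) Σ(k=0 to 2) X[k] · e^(2πikn/3)

Computing each x[n]:
x[0] = 3
x[1] = -3
x[2] = -1

x = [3, -3, -1]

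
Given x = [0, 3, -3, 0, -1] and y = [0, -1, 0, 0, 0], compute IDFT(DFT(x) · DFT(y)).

(x ⊛ y)[n] = Σ(m=0 to 4) x[m] · y[(n-m) mod 5]

Computing each output sample:
(x ⊛ y)[0] = 1
(x ⊛ y)[1] = 0
(x ⊛ y)[2] = -3
(x ⊛ y)[3] = 3
(x ⊛ y)[4] = 0

x ⊛ y = [1, 0, -3, 3, 0]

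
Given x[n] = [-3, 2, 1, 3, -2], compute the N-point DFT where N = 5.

X[k] = Σ(n=0 to 4) x[n] · ω_5^(nk)
where ω_5 = e^(-2πi/5)

Computing each X[k]:
X[0] = 1
X[1] = -6.2361-2.6287i
X[2] = -1.7639-4.2533i
X[3] = -1.7639+4.2533i
X[4] = -6.2361+2.6287i

X = [1, -6.2361-2.6287i, -1.7639-4.2533i, -1.7639+4.2533i, -6.2361+2.6287i]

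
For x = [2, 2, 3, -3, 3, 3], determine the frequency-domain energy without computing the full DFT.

Parseval: Σ|x[n]|² = (1/N)Σ|X[k]|², so Σ|X[k]|² = N·Σ|x[n]|² = 6·44.0000

Σ|X[k]|² = N·Σ|x[n]|² = 6·44.0000 = 264.0000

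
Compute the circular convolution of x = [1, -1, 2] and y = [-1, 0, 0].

(x ⊛ y)[n] = Σ(m=0 to 2) x[m] · y[(n-m) mod 3]

Computing each output sample:
(x ⊛ y)[0] = -1
(x ⊛ y)[1] = 1
(x ⊛ y)[2] = -2

x ⊛ y = [-1, 1, -2]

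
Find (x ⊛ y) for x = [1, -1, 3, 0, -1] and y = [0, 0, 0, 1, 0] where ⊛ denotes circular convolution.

(x ⊛ y)[n] = Σ(m=0 to 4) x[m] · y[(n-m) mod 5]

Computing each output sample:
(x ⊛ y)[0] = 3
(x ⊛ y)[1] = 0
(x ⊛ y)[2] = -1
(x ⊛ y)[3] = 1
(x ⊛ y)[4] = -1

x ⊛ y = [3, 0, -1, 1, -1]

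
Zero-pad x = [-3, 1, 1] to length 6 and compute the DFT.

Original 3-point DFT: [-1, -4, -4]
Zero-padded 6-point DFT provides frequency interpolation.

DFT_6([x, 0, ...]) = [-1, -3.0000-1.7321i, -4, -3, -4, -3.0000+1.7321i]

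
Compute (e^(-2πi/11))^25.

Since ω_11^11 = 1, powers reduce modulo 11.
25 mod 11 = 3
So ω_11^25 = ω_11^3 = e^(-2πi·3/11)

ω_11^25 = ω_11^3 = -0.1423-0.9898i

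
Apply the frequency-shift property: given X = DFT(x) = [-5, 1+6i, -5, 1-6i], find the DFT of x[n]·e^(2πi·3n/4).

Modulation property: DFT(ω_4^(-3n)·x[n]) = X[(k-3) mod 4], so circularly shift X by 3 positions.

X[k-3] = [1+6i, -5, 1-6i, -5]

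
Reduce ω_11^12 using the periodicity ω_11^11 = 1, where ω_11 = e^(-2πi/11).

Since ω_11^11 = 1, powers reduce modulo 11.
12 mod 11 = 1
So ω_11^12 = ω_11^1 = e^(-2πi·1/11)

ω_11^12 = ω_11^1 = 0.8413-0.5406i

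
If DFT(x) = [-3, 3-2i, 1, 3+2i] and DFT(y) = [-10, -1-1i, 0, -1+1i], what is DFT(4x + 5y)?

By linearity: DFT(4x + 5y) = 4·DFT(x) + 5·DFT(y)
= 4·[-3, 3-2i, 1, 3+2i] + 5·[-10, -1-1i, 0, -1+1i]

Computing element-wise:
Z[0] = 4·(-3) + 5·(-10) = -62
Z[1] = 4·(3-2i) + 5·(-1-1i) = 7-13i
Z[2] = 4·(1) + 5·(0) = 4
Z[3] = 4·(3+2i) + 5·(-1+1i) = 7+13i

DFT(4x + 5y) = 4·X + 5·Y = [-62, 7-13i, 4, 7+13i]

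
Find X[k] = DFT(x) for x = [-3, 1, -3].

X[k] = Σ(n=0 to 2) x[n] · ω_3^(nk)
where ω_3 = e^(-2πi/3)

Computing each X[k]:
X[0] = -5
X[1] = -2.0000-3.4641i
X[2] = -2.0000+3.4641i

X = [-5, -2.0000-3.4641i, -2.0000+3.4641i]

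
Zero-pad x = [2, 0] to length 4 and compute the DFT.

Original 2-point DFT: [2, 2]
Zero-padded 4-point DFT provides frequency interpolation.

DFT_4([x, 0, ...]) = [2, 2, 2, 2]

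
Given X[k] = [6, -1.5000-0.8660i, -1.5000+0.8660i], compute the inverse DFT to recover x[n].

x[n] = (1/3) Σ(k=0 to 2) X[k] · e^(2πikn/3)

Computing each x[n]:
x[0] = 1
x[1] = 3
x[2] = 2

x = [1, 3, 2]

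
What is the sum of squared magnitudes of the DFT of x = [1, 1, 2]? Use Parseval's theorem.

Parseval: Σ|x[n]|² = (1/N)Σ|X[k]|², so Σ|X[k]|² = N·Σ|x[n]|² = 3·6.0000

Σ|X[k]|² = N·Σ|x[n]|² = 3·6.0000 = 18.0000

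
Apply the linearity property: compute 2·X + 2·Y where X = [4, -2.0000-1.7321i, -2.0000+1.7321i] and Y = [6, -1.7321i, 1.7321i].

By linearity: DFT(2x + 2y) = 2·DFT(x) + 2·DFT(y)
= 2·[4, -2.0000-1.7321i, -2.0000+1.7321i] + 2·[6, -1.7321i, 1.7321i]

Computing element-wise:
Z[0] = 2·(4) + 2·(6) = 20
Z[1] = 2·(-2.0000-1.7321i) + 2·(-1.7321i) = -4.0000-6.9284i
Z[2] = 2·(-2.0000+1.7321i) + 2·(1.7321i) = -4.0000+6.9284i

DFT(2x + 2y) = 2·X + 2·Y = [20, -4.0000-6.9284i, -4.0000+6.9284i]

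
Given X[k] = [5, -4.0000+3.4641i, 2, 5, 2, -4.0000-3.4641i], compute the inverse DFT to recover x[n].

x[n] = (1/6) Σ(k=0 to 5) X[k] · e^(2πikn/6)

Computing each x[n]:
x[0] = 1
x[1] = -2
x[2] = 1
x[3] = 2
x[4] = 3
x[5] = 0

x = [1, -2, 1, 2, 3, 0]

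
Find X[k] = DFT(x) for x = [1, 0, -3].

X[k] = Σ(n=0 to 2) x[n] · ω_3^(nk)
where ω_3 = e^(-2πi/3)

Computing each X[k]:
X[0] = -2
X[1] = 2.5000-2.5981i
X[2] = 2.5000+2.5981i

X = [-2, 2.5000-2.5981i, 2.5000+2.5981i]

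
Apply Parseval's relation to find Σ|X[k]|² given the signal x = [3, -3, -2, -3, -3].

Parseval: Σ|x[n]|² = (1/N)Σ|X[k]|², so Σ|X[k]|² = N·Σ|x[n]|² = 5·40.0000

Σ|X[k]|² = N·Σ|x[n]|² = 5·40.0000 = 200.0000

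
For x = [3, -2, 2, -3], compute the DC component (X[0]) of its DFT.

X[0] = Σ(n=0 to 3) x[n] · ω_4^0 = Σ x[n]
= (3) + (-2) + (2) + (-3)

X[0] = 0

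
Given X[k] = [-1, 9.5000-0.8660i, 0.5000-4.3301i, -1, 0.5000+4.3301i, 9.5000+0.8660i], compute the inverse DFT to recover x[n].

x[n] = (1/6) Σ(k=0 to 5) X[k] · e^(2πikn/6)

Computing each x[n]:
x[0] = 3
x[1] = 3
x[2] = -3
x[3] = -3
x[4] = -1
x[5] = 0

x = [3, 3, -3, -3, -1, 0]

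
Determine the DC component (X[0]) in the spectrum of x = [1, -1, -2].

X[0] = Σ(n=0 to 2) x[n] · ω_3^0 = Σ x[n]
= (1) + (-1) + (-2)

X[0] = -2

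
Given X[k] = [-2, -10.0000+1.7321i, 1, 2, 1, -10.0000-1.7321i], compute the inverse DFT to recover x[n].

x[n] = (1/6) Σ(k=0 to 5) X[k] · e^(2πikn/6)

Computing each x[n]:
x[0] = -3
x[1] = -3
x[2] = 1
x[3] = 3
x[4] = 2
x[5] = -2

x = [-3, -3, 1, 3, 2, -2]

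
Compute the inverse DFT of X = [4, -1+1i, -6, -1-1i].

x[n] = (1/4) Σ(k=0 to 3) X[k] · e^(2πikn/4)

Computing each x[n]:
x[0] = -1
x[1] = 2
x[2] = 0
x[3] = 3

x = [-1, 2, 0, 3]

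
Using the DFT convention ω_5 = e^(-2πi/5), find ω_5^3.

ω_5^3 = e^(-2πi·3/5)
= cos(-2π·3/5) + i·sin(-2π·3/5)
= cos(-6π/5) + i·sin(-6π/5)

ω_5^3 = cos(-6π/5) + i·sin(-6π/5) = -0.8090+0.5878i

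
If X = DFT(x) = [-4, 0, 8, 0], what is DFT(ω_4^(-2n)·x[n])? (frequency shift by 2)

Modulation property: DFT(ω_4^(-2n)·x[n]) = X[(k-2) mod 4], so circularly shift X by 2 positions.

X[k-2] = [8, 0, -4, 0]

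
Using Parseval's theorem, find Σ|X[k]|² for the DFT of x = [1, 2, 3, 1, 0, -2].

Parseval: Σ|x[n]|² = (1/N)Σ|X[k]|², so Σ|X[k]|² = N·Σ|x[n]|² = 6·19.0000

Σ|X[k]|² = N·Σ|x[n]|² = 6·19.0000 = 114.0000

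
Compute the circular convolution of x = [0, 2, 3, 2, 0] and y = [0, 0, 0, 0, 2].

(x ⊛ y)[n] = Σ(m=0 to 4) x[m] · y[(n-m) mod 5]

Computing each output sample:
(x ⊛ y)[0] = 4
(x ⊛ y)[1] = 6
(x ⊛ y)[2] = 4
(x ⊛ y)[3] = 0
(x ⊛ y)[4] = 0

x ⊛ y = [4, 6, 4, 0, 0]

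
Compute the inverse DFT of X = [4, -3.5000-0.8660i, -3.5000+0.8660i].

x[n] = (1/3) Σ(k=0 to 2) X[k] · e^(2πikn/3)

Computing each x[n]:
x[0] = -1
x[1] = 3
x[2] = 2

x = [-1, 3, 2]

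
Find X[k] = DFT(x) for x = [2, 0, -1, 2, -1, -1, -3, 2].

X[k] = Σ(n=0 to 7) x[n] · ω_8^(nk)
where ω_8 = e^(-2πi/8)

Computing each X[k]:
X[0] = 0
X[1] = 3.7071-2.7071i
X[2] = 5+5i
X[3] = 2.2929+1.2929i
X[4] = -6
X[5] = 2.2929-1.2929i
X[6] = 5-5i
X[7] = 3.7071+2.7071i

X = [0, 3.7071-2.7071i, 5+5i, 2.2929+1.2929i, -6, 2.2929-1.2929i, 5-5i, 3.7071+2.7071i]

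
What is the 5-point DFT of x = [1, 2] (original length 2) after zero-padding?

Original 2-point DFT: [3, -1]
Zero-padded 5-point DFT provides frequency interpolation.

DFT_5([x, 0, ...]) = [3, 1.6180-1.9021i, -0.6180-1.1756i, -0.6180+1.1756i, 1.6180+1.9021i]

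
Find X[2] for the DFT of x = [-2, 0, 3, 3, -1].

X[2] = Σ(n=0 to 4) x[n] · ω_5^(2n) where ω_5 = e^(-2πi/5)
= (-2)·ω_5^0 + (0)·ω_5^2 + (3)·ω_5^4 + (3)·ω_5^6 + (-1)·ω_5^8

X[2] = 0.6631-0.5878i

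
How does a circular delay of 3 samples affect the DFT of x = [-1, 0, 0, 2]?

Time shift by 3: X_shifted[k] = ω_4^(3k) · X[k]
Shifted x = [0, 0, 2, -1]

DFT(x[n-3]) = [1, -2-1i, 3, -2+1i]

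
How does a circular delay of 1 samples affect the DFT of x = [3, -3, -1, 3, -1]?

Time shift by 1: X_shifted[k] = ω_5^(1k) · X[k]
Shifted x = [-1, 3, -3, -1, 3]

DFT(x[n-1]) = [1, 4.0902+1.1756i, -7.0902-1.9021i, -7.0902+1.9021i, 4.0902-1.1756i]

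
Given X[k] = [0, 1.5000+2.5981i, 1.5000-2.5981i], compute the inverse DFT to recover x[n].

x[n] = (1/3) Σ(k=0 to 2) X[k] · e^(2πikn/3)

Computing each x[n]:
x[0] = 1
x[1] = -2
x[2] = 1

x = [1, -2, 1]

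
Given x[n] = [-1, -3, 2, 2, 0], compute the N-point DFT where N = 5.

X[k] = Σ(n=0 to 4) x[n] · ω_5^(nk)
where ω_5 = e^(-2πi/5)

Computing each X[k]:
X[0] = 0
X[1] = -5.1631+2.8532i
X[2] = 2.6631+1.7634i
X[3] = 2.6631-1.7634i
X[4] = -5.1631-2.8532i

X = [0, -5.1631+2.8532i, 2.6631+1.7634i, 2.6631-1.7634i, -5.1631-2.8532i]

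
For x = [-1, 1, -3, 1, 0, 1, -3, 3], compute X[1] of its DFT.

X[1] = Σ(n=0 to 7) x[n] · ω_8^(1n) where ω_8 = e^(-2πi/8)
= (-1)·ω_8^0 + (1)·ω_8^1 + (-3)·ω_8^2 + (1)·ω_8^3 + (0)·ω_8^4 + (1)·ω_8^5 + (-3)·ω_8^6 + (3)·ω_8^7

X[1] = 0.4142+1.4142i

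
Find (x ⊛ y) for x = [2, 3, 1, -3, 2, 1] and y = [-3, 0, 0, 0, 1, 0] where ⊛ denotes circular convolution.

(x ⊛ y)[n] = Σ(m=0 to 5) x[m] · y[(n-m) mod 6]

Computing each output sample:
(x ⊛ y)[0] = -5
(x ⊛ y)[1] = -12
(x ⊛ y)[2] = -1
(x ⊛ y)[3] = 10
(x ⊛ y)[4] = -4
(x ⊛ y)[5] = 0

x ⊛ y = [-5, -12, -1, 10, -4, 0]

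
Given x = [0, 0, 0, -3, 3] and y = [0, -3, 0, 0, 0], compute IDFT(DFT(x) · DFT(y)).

(x ⊛ y)[n] = Σ(m=0 to 4) x[m] · y[(n-m) mod 5]

Computing each output sample:
(x ⊛ y)[0] = -9
(x ⊛ y)[1] = 0
(x ⊛ y)[2] = 0
(x ⊛ y)[3] = 0
(x ⊛ y)[4] = 9

x ⊛ y = [-9, 0, 0, 0, 9]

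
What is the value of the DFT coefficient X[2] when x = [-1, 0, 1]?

X[2] = Σ(n=0 to 2) x[n] · ω_3^(2n) where ω_3 = e^(-2πi/3)
= (-1)·ω_3^0 + (0)·ω_3^2 + (1)·ω_3^4

X[2] = -1.5000-0.8660i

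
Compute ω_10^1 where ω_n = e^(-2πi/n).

ω_10^1 = e^(-2πi·1/10)
= cos(-2π·1/10) + i·sin(-2π·1/10)
= cos(-2π/10) + i·sin(-2π/10)

ω_10^1 = cos(-2π/10) + i·sin(-2π/10) = 0.8090-0.5878i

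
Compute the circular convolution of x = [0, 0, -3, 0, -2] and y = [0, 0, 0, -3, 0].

(x ⊛ y)[n] = Σ(m=0 to 4) x[m] · y[(n-m) mod 5]

Computing each output sample:
(x ⊛ y)[0] = 9
(x ⊛ y)[1] = 0
(x ⊛ y)[2] = 6
(x ⊛ y)[3] = 0
(x ⊛ y)[4] = 0

x ⊛ y = [9, 0, 6, 0, 0]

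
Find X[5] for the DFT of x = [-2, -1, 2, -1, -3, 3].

X[5] = Σ(n=0 to 5) x[n] · ω_6^(5n) where ω_6 = e^(-2πi/6)
= (-2)·ω_6^0 + (-1)·ω_6^5 + (2)·ω_6^10 + (-1)·ω_6^15 + (-3)·ω_6^20 + (3)·ω_6^25

X[5] = 0.5000+0.8660i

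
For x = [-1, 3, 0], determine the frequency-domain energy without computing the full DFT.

Parseval: Σ|x[n]|² = (1/N)Σ|X[k]|², so Σ|X[k]|² = N·Σ|x[n]|² = 3·10.0000

Σ|X[k]|² = N·Σ|x[n]|² = 3·10.0000 = 30.0000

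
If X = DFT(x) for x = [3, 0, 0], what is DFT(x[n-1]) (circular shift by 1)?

Time shift by 1: X_shifted[k] = ω_3^(1k) · X[k]
Shifted x = [0, 3, 0]

DFT(x[n-1]) = [3, -1.5000-2.5981i, -1.5000+2.5981i]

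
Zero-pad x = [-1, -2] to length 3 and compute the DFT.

Original 2-point DFT: [-3, 1]
Zero-padded 3-point DFT provides frequency interpolation.

DFT_3([x, 0, ...]) = [-3, 1.7321i, -1.7321i]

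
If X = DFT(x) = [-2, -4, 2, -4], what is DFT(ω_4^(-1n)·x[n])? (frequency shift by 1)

Modulation property: DFT(ω_4^(-1n)·x[n]) = X[(k-1) mod 4], so circularly shift X by 1 positions.

X[k-1] = [-4, -2, -4, 2]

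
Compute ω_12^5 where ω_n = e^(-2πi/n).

ω_12^5 = e^(-2πi·5/12)
= cos(-2π·5/12) + i·sin(-2π·5/12)
= cos(-10π/12) + i·sin(-10π/12)

ω_12^5 = cos(-10π/12) + i·sin(-10π/12) = -0.8660-0.5000i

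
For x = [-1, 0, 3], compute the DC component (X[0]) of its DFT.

X[0] = Σ(n=0 to 2) x[n] · ω_3^0 = Σ x[n]
= (-1) + (0) + (3)

X[0] = 2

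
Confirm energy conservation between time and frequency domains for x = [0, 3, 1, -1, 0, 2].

Time domain:
Σ|x[n]|² = |0|² + |3|² + |1|² + |-1|² + |0|² + |2|² = 15.0000

Frequency domain:
(1/6)Σ|X[k]|² = (1/6)(|5|² + |3.0000-1.7321i|² + |-4|² + |-3|² + |-4|² + |3.0000+1.7321i|²) = (1/6)·90.0000 = 15.0000

Both sides agree, confirming Parseval's theorem.

Σ|x[n]|² = (1/N)Σ|X[k]|² = 15.0000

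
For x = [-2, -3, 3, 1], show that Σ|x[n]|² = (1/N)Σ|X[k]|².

Time domain:
Σ|x[n]|² = |-2|² + |-3|² + |3|² + |1|² = 23.0000

Frequency domain:
(1/4)Σ|X[k]|² = (1/4)(|-1|² + |-5+4i|² + |3|² + |-5-4i|²) = (1/4)·92.0000 = 23.0000

Both sides agree, confirming Parseval's theorem.

Σ|x[n]|² = (1/N)Σ|X[k]|² = 23.0000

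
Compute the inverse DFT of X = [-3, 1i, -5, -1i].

x[n] = (1/4) Σ(k=0 to 3) X[k] · e^(2πikn/4)

Computing each x[n]:
x[0] = -2
x[1] = 0
x[2] = -2
x[3] = 1

x = [-2, 0, -2, 1]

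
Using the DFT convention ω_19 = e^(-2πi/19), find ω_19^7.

ω_19^7 = e^(-2πi·7/19)
= cos(-2π·7/19) + i·sin(-2π·7/19)
= cos(-14π/19) + i·sin(-14π/19)

ω_19^7 = cos(-14π/19) + i·sin(-14π/19) = -0.6773-0.7357i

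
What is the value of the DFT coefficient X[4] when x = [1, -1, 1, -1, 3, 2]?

X[4] = Σ(n=0 to 5) x[n] · ω_6^(4n) where ω_6 = e^(-2πi/6)
= (1)·ω_6^0 + (-1)·ω_6^4 + (1)·ω_6^8 + (-1)·ω_6^12 + (3)·ω_6^16 + (2)·ω_6^20

X[4] = -2.5000-0.8660i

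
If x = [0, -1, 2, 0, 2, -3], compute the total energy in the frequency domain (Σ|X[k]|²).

Parseval: Σ|x[n]|² = (1/N)Σ|X[k]|², so Σ|X[k]|² = N·Σ|x[n]|² = 6·18.0000

Σ|X[k]|² = N·Σ|x[n]|² = 6·18.0000 = 108.0000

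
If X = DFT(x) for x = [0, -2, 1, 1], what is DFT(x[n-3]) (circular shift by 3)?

Time shift by 3: X_shifted[k] = ω_4^(3k) · X[k]
Shifted x = [-2, 1, 1, 0]

DFT(x[n-3]) = [0, -3-1i, -2, -3+1i]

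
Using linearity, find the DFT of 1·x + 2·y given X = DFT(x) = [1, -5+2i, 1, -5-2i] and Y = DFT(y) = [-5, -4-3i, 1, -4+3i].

By linearity: DFT(1x + 2y) = 1·DFT(x) + 2·DFT(y)
= 1·[1, -5+2i, 1, -5-2i] + 2·[-5, -4-3i, 1, -4+3i]

Computing element-wise:
Z[0] = 1·(1) + 2·(-5) = -9
Z[1] = 1·(-5+2i) + 2·(-4-3i) = -13-4i
Z[2] = 1·(1) + 2·(1) = 3
Z[3] = 1·(-5-2i) + 2·(-4+3i) = -13+4i

DFT(1x + 2y) = 1·X + 2·Y = [-9, -13-4i, 3, -13+4i]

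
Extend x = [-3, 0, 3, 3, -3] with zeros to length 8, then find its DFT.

Original 5-point DFT: [0, -8.7812-2.8532i, 1.2812-1.7634i, 1.2812+1.7634i, -8.7812+2.8532i]
Zero-padded 8-point DFT provides frequency interpolation.

DFT_8([x, 0, ...]) = [0, -2.1213-5.1213i, -9+3i, 2.1213+0.8787i, -6, 2.1213-0.8787i, -9-3i, -2.1213+5.1213i]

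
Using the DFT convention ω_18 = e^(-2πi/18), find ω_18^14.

ω_18^14 = e^(-2πi·14/18)
= cos(-2π·14/18) + i·sin(-2π·14/18)
= cos(-28π/18) + i·sin(-28π/18)

ω_18^14 = cos(-28π/18) + i·sin(-28π/18) = 0.1736+0.9848i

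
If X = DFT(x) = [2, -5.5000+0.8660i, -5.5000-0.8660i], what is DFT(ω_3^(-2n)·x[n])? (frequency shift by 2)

Modulation property: DFT(ω_3^(-2n)·x[n]) = X[(k-2) mod 3], so circularly shift X by 2 positions.

X[k-2] = [-5.5000+0.8660i, -5.5000-0.8660i, 2]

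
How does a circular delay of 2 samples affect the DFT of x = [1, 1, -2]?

Time shift by 2: X_shifted[k] = ω_3^(2k) · X[k]
Shifted x = [1, -2, 1]

DFT(x[n-2]) = [0, 1.5000+2.5981i, 1.5000-2.5981i]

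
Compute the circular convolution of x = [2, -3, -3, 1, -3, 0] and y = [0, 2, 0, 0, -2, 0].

(x ⊛ y)[n] = Σ(m=0 to 5) x[m] · y[(n-m) mod 6]

Computing each output sample:
(x ⊛ y)[0] = 6
(x ⊛ y)[1] = 2
(x ⊛ y)[2] = 0
(x ⊛ y)[3] = -6
(x ⊛ y)[4] = -2
(x ⊛ y)[5] = 0

x ⊛ y = [6, 2, 0, -6, -2, 0]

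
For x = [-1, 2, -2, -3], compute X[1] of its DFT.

X[1] = Σ(n=0 to 3) x[n] · ω_4^(1n) where ω_4 = e^(-2πi/4)
= (-1)·ω_4^0 + (2)·ω_4^1 + (-2)·ω_4^2 + (-3)·ω_4^3

X[1] = 1-5i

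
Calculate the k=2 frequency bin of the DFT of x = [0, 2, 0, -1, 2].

X[2] = Σ(n=0 to 4) x[n] · ω_5^(2n) where ω_5 = e^(-2πi/5)
= (0)·ω_5^0 + (2)·ω_5^2 + (0)·ω_5^4 + (-1)·ω_5^6 + (2)·ω_5^8

X[2] = -3.5451+0.9511i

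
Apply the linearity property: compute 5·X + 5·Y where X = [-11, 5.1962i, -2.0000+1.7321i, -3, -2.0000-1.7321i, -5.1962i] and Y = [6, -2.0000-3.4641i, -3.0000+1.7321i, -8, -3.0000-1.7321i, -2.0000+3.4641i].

By linearity: DFT(5x + 5y) = 5·DFT(x) + 5·DFT(y)
= 5·[-11, 5.1962i, -2.0000+1.7321i, -3, -2.0000-1.7321i, -5.1962i] + 5·[6, -2.0000-3.4641i, -3.0000+1.7321i, -8, -3.0000-1.7321i, -2.0000+3.4641i]

Computing element-wise:
Z[0] = 5·(-11) + 5·(6) = -25
Z[1] = 5·(5.1962i) + 5·(-2.0000-3.4641i) = -10.0000+8.6605i
Z[2] = 5·(-2.0000+1.7321i) + 5·(-3.0000+1.7321i) = -25.0000+17.3210i
Z[3] = 5·(-3) + 5·(-8) = -55
Z[4] = 5·(-2.0000-1.7321i) + 5·(-3.0000-1.7321i) = -25.0000-17.3210i
Z[5] = 5·(-5.1962i) + 5·(-2.0000+3.4641i) = -10.0000-8.6605i

DFT(5x + 5y) = 5·X + 5·Y = [-25, -10.0000+8.6605i, -25.0000+17.3210i, -55, -25.0000-17.3210i, -10.0000-8.6605i]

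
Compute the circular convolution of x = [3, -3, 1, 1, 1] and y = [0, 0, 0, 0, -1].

(x ⊛ y)[n] = Σ(m=0 to 4) x[m] · y[(n-m) mod 5]

Computing each output sample:
(x ⊛ y)[0] = 3
(x ⊛ y)[1] = -1
(x ⊛ y)[2] = -1
(x ⊛ y)[3] = -1
(x ⊛ y)[4] = -3

x ⊛ y = [3, -1, -1, -1, -3]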